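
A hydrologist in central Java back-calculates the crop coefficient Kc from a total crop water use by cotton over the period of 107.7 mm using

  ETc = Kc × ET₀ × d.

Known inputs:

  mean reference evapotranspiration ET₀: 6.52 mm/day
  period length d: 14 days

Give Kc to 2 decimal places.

ETc = Kc × ET₀ × d  ⇒  Kc = ETc / (ET₀ × d)
Kc = 107.7 / (6.52 × 14) = 107.7 / 91.28 = 1.1799

1.18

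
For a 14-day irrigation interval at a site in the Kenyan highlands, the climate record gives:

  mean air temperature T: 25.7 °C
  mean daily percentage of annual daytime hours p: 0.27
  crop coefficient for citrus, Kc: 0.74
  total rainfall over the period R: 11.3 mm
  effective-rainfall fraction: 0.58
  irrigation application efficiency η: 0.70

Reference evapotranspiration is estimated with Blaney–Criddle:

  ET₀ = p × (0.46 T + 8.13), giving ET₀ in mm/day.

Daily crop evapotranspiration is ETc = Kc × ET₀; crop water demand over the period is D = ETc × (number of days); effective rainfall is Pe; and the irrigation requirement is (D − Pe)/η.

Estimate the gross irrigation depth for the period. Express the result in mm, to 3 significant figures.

70.4 mm

ET₀ = 0.27 × (0.46 × 25.7 + 8.13) = 0.27 × 19.952 = 5.3870 mm/d
ETc = Kc × ET₀ = 0.74 × 5.3870 = 3.9864 mm/d
Crop demand D = ETc × 14 d = 3.9864 × 14 = 55.810 mm
Pe = 0.58 × 11.3 = 6.554 mm
D − Pe = 55.810 − 6.554 = 49.256 mm
Gross irrigation = 49.256 / 0.70 = 70.366 mm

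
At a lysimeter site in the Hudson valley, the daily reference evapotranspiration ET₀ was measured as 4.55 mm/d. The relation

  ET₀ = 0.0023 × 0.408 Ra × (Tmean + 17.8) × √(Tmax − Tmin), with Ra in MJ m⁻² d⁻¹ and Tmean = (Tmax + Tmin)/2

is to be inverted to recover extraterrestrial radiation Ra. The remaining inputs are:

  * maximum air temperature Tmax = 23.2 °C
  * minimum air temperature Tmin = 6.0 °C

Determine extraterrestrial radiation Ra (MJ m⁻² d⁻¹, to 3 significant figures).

Tmean = (23.2+6.0)/2 = 14.60 °C; ΔT = 17.2
Ra = ET₀ / [0.0023 × 0.408 × (Tmean+17.8) × √ΔT]
   = 4.55 / (0.0023 × 0.408 × 32.40 × 4.1473) = 36.084 MJ m⁻² d⁻¹

36.1 MJ m⁻² d⁻¹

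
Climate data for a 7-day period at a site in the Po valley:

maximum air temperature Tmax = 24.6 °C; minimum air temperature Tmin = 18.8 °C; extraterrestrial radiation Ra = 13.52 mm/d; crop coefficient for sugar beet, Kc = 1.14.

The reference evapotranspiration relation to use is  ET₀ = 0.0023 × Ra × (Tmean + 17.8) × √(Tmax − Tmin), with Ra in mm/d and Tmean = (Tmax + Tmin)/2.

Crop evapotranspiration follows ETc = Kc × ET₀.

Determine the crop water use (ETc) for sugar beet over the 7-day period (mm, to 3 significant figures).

23.6 mm

Tmean = (24.6 + 18.8)/2 = 21.70 °C
ET₀ = 0.0023 × 13.52 × (21.70 + 17.8) × √5.8 = 0.0023 × 13.52 × 39.50 × 2.4083 = 2.9581 mm/d
ETc = Kc × ET₀ = 1.14 × 2.9581 = 3.3722 mm/d
Over 7 days: 3.3722 × 7 = 23.605 mm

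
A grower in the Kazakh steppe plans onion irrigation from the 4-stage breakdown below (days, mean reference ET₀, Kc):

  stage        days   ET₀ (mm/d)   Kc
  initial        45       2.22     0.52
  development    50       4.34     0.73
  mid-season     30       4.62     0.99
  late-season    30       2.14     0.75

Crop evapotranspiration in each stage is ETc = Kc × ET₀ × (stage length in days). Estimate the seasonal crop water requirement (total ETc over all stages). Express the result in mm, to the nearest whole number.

396 mm

initial: 0.52 × 2.22 × 45 = 51.95 mm
development: 0.73 × 4.34 × 50 = 158.41 mm
mid-season: 0.99 × 4.62 × 30 = 137.21 mm
late-season: 0.75 × 2.14 × 30 = 48.15 mm
Seasonal total = 395.72 mm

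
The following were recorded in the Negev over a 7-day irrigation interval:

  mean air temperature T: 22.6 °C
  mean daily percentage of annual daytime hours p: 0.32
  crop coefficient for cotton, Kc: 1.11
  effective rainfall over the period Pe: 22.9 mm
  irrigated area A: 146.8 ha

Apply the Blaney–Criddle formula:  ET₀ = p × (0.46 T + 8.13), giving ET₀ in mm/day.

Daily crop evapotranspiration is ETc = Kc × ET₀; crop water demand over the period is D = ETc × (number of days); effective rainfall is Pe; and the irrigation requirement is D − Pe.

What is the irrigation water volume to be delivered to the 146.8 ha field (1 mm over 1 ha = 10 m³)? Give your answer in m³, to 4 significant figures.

ET₀ = 0.32 × (0.46 × 22.6 + 8.13) = 0.32 × 18.526 = 5.9283 mm/d
ETc = Kc × ET₀ = 1.11 × 5.9283 = 6.5804 mm/d
Crop demand D = ETc × 7 d = 6.5804 × 7 = 46.063 mm
D − Pe = 46.063 − 22.9 = 23.163 mm
Volume = 23.163 mm × 146.8 ha × 10 = 34003.3 m³

34000 m³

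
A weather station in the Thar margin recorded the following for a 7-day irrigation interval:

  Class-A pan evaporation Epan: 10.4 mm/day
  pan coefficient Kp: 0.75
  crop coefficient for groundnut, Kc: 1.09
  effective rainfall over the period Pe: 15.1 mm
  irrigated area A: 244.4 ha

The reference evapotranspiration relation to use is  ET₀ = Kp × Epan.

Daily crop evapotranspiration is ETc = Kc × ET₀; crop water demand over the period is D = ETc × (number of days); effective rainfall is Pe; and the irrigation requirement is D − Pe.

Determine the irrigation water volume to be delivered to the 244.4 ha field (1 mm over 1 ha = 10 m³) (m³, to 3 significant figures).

109000 m³

ET₀ = 0.75 × 10.4 = 7.8000 mm/d
ETc = Kc × ET₀ = 1.09 × 7.8000 = 8.5020 mm/d
Crop demand D = ETc × 7 d = 8.5020 × 7 = 59.514 mm
D − Pe = 59.514 − 15.1 = 44.414 mm
Volume = 44.414 mm × 244.4 ha × 10 = 108547.8 m³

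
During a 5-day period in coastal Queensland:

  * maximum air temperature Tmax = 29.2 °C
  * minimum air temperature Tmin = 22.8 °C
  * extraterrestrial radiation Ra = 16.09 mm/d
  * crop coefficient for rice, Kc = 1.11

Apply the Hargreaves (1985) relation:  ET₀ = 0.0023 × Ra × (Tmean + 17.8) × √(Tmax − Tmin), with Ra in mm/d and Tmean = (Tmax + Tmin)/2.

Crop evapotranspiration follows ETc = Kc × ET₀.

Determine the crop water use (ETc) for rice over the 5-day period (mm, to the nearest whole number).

Tmean = (29.2 + 22.8)/2 = 26.00 °C
ET₀ = 0.0023 × 16.09 × (26.00 + 17.8) × √6.4 = 0.0023 × 16.09 × 43.80 × 2.5298 = 4.1006 mm/d
ETc = Kc × ET₀ = 1.11 × 4.1006 = 4.5517 mm/d
Over 5 days: 4.5517 × 5 = 22.759 mm

23 mm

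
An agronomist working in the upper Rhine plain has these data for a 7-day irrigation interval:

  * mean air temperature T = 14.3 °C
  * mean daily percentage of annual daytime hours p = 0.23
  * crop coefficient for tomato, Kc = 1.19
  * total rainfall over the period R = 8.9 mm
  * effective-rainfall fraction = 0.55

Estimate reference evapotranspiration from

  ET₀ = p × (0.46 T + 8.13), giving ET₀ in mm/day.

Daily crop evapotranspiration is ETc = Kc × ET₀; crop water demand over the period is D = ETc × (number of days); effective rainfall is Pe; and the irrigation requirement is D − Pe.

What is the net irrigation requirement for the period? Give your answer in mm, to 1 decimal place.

ET₀ = 0.23 × (0.46 × 14.3 + 8.13) = 0.23 × 14.708 = 3.3828 mm/d
ETc = Kc × ET₀ = 1.19 × 3.3828 = 4.0255 mm/d
Crop demand D = ETc × 7 d = 4.0255 × 7 = 28.179 mm
Pe = 0.55 × 8.9 = 4.895 mm
D − Pe = 28.179 − 4.895 = 23.284 mm

23.3 mm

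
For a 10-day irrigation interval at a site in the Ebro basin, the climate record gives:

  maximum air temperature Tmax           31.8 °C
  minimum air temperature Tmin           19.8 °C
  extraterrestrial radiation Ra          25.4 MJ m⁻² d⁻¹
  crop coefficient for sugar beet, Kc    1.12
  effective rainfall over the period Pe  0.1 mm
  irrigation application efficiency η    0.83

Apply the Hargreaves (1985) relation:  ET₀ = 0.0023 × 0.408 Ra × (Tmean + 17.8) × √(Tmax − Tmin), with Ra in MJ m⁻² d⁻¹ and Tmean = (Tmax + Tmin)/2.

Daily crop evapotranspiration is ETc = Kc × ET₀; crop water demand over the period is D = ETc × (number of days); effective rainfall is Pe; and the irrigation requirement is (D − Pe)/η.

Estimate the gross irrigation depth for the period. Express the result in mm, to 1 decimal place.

Tmean = (31.8 + 19.8)/2 = 25.80 °C
0.408 Ra = 0.408 × 25.4 = 10.3632 mm/d equivalent
ET₀ = 0.0023 × 10.3632 × (25.80 + 17.8) × √12.0 = 0.0023 × 10.3632 × 43.60 × 3.4641 = 3.6000 mm/d
ETc = Kc × ET₀ = 1.12 × 3.6000 = 4.0320 mm/d
Crop demand D = ETc × 10 d = 4.0320 × 10 = 40.320 mm
D − Pe = 40.320 − 0.1 = 40.220 mm
Gross irrigation = 40.220 / 0.83 = 48.458 mm

48.5 mm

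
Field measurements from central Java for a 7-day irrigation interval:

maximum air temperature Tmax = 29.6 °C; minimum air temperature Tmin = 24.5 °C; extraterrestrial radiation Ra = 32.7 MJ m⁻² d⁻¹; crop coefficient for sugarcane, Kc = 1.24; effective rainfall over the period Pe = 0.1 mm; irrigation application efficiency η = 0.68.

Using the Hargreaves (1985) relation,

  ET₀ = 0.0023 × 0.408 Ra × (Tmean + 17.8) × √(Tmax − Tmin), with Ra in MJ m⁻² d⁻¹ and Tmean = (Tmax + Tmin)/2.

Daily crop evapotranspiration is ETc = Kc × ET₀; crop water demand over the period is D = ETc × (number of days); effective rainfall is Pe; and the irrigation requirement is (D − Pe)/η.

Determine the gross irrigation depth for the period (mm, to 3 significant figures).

Tmean = (29.6 + 24.5)/2 = 27.05 °C
0.408 Ra = 0.408 × 32.7 = 13.3416 mm/d equivalent
ET₀ = 0.0023 × 13.3416 × (27.05 + 17.8) × √5.1 = 0.0023 × 13.3416 × 44.85 × 2.2583 = 3.1080 mm/d
ETc = Kc × ET₀ = 1.24 × 3.1080 = 3.8539 mm/d
Crop demand D = ETc × 7 d = 3.8539 × 7 = 26.977 mm
D − Pe = 26.977 − 0.1 = 26.877 mm
Gross irrigation = 26.877 / 0.68 = 39.525 mm

39.5 mm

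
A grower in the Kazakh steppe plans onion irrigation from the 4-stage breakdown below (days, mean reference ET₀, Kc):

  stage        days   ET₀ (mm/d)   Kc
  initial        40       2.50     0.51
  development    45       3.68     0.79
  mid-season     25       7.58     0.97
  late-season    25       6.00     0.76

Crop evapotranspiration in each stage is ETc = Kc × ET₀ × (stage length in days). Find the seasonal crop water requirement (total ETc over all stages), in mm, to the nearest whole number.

initial: 0.51 × 2.50 × 40 = 51.00 mm
development: 0.79 × 3.68 × 45 = 130.82 mm
mid-season: 0.97 × 7.58 × 25 = 183.82 mm
late-season: 0.76 × 6.00 × 25 = 114.00 mm
Seasonal total = 479.64 mm

480 mm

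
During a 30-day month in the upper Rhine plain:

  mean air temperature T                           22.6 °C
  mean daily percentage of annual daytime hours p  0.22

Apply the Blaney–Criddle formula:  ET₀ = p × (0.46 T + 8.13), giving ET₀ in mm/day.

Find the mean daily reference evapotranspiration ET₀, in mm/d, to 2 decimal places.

4.08 mm/d

ET₀ = 0.22 × (0.46 × 22.6 + 8.13) = 0.22 × 18.526 = 4.0757 mm/d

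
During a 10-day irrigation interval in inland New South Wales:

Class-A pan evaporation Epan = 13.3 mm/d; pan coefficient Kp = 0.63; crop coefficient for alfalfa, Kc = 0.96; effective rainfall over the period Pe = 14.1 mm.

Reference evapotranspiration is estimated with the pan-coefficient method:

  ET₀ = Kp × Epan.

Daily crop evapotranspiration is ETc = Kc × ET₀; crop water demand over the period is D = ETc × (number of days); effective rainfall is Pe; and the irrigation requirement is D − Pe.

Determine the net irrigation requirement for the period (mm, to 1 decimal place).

ET₀ = 0.63 × 13.3 = 8.3790 mm/d
ETc = Kc × ET₀ = 0.96 × 8.3790 = 8.0438 mm/d
Crop demand D = ETc × 10 d = 8.0438 × 10 = 80.438 mm
D − Pe = 80.438 − 14.1 = 66.338 mm

66.3 mm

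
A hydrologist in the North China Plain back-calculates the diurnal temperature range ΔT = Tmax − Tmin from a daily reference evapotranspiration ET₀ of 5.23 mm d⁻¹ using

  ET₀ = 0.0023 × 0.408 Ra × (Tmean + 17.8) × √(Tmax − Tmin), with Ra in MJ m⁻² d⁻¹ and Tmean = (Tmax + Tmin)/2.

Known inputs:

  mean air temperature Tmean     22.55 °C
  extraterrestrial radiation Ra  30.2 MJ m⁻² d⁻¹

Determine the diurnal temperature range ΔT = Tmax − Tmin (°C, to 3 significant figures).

20.9 °C

√ΔT = ET₀ / [0.0023 × 0.408 × Ra × (Tmean+17.8)] = 5.23 / (0.0023 × 12.3216 × 40.35) = 4.5737
ΔT = 4.5737² = 20.919 °C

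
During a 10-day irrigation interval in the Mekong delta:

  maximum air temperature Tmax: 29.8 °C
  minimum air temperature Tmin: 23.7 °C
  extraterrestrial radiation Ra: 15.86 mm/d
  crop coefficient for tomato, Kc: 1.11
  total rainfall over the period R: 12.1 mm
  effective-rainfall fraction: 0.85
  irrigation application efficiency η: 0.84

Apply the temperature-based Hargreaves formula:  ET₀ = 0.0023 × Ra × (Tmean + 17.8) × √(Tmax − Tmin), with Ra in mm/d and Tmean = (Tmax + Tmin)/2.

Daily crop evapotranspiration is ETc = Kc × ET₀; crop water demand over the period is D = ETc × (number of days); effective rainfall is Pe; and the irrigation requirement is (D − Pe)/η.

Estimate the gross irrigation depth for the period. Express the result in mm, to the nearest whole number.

Tmean = (29.8 + 23.7)/2 = 26.75 °C
ET₀ = 0.0023 × 15.86 × (26.75 + 17.8) × √6.1 = 0.0023 × 15.86 × 44.55 × 2.4698 = 4.0137 mm/d
ETc = Kc × ET₀ = 1.11 × 4.0137 = 4.4552 mm/d
Crop demand D = ETc × 10 d = 4.4552 × 10 = 44.552 mm
Pe = 0.85 × 12.1 = 10.285 mm
D − Pe = 44.552 − 10.285 = 34.267 mm
Gross irrigation = 34.267 / 0.84 = 40.794 mm

41 mm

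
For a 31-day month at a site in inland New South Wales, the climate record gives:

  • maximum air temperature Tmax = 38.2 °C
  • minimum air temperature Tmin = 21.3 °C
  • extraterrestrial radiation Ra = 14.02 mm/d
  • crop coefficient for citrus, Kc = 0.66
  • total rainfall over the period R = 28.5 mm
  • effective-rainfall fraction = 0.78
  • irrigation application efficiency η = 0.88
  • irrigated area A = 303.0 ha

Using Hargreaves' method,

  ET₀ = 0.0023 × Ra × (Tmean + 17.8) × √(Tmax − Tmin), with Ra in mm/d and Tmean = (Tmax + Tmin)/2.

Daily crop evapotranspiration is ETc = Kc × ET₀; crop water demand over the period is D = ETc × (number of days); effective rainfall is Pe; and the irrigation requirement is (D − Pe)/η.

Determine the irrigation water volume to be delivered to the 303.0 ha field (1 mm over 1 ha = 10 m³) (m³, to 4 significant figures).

Tmean = (38.2 + 21.3)/2 = 29.75 °C
ET₀ = 0.0023 × 14.02 × (29.75 + 17.8) × √16.9 = 0.0023 × 14.02 × 47.55 × 4.1110 = 6.3034 mm/d
ETc = Kc × ET₀ = 0.66 × 6.3034 = 4.1602 mm/d
Crop demand D = ETc × 31 d = 4.1602 × 31 = 128.966 mm
Pe = 0.78 × 28.5 = 22.230 mm
D − Pe = 128.966 − 22.230 = 106.736 mm
Gross irrigation = 106.736 / 0.88 = 121.291 mm
Volume = 121.291 mm × 303.0 ha × 10 = 367511.7 m³

367500 m³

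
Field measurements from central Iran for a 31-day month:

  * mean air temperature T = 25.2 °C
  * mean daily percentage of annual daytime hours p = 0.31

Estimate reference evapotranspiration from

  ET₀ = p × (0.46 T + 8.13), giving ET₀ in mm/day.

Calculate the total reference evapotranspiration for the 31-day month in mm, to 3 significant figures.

190 mm

ET₀ = 0.31 × (0.46 × 25.2 + 8.13) = 0.31 × 19.722 = 6.1138 mm/d
Monthly total = 6.1138 × 31 = 189.528 mm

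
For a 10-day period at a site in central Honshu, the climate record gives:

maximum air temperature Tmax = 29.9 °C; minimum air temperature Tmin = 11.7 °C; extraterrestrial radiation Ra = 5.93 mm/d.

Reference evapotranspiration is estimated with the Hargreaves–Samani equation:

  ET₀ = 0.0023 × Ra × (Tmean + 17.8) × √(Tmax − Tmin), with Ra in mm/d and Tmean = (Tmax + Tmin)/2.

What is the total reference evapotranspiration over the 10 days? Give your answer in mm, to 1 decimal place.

Tmean = (29.9 + 11.7)/2 = 20.80 °C
ET₀ = 0.0023 × 5.93 × (20.80 + 17.8) × √18.2 = 0.0023 × 5.93 × 38.60 × 4.2661 = 2.2460 mm/d
Over 10 days: 2.2460 × 10 = 22.460 mm

22.5 mm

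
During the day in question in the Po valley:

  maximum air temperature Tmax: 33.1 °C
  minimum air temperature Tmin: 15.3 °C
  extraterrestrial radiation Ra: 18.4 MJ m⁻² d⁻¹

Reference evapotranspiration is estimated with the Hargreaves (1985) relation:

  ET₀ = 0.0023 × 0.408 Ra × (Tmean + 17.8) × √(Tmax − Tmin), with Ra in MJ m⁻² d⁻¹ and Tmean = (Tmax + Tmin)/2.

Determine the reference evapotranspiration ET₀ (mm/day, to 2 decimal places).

3.06 mm/day

Tmean = (33.1 + 15.3)/2 = 24.20 °C
0.408 Ra = 0.408 × 18.4 = 7.5072 mm/d equivalent
ET₀ = 0.0023 × 7.5072 × (24.20 + 17.8) × √17.8 = 0.0023 × 7.5072 × 42.00 × 4.2190 = 3.0596 mm/d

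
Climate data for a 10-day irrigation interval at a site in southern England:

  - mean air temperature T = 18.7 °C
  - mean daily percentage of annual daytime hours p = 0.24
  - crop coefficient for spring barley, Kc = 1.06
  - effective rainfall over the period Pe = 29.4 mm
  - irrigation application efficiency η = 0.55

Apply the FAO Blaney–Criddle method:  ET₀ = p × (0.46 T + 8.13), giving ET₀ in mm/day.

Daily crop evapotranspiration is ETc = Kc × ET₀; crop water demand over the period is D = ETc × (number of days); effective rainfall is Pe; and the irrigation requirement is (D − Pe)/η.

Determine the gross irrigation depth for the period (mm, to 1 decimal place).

ET₀ = 0.24 × (0.46 × 18.7 + 8.13) = 0.24 × 16.732 = 4.0157 mm/d
ETc = Kc × ET₀ = 1.06 × 4.0157 = 4.2566 mm/d
Crop demand D = ETc × 10 d = 4.2566 × 10 = 42.566 mm
D − Pe = 42.566 − 29.4 = 13.166 mm
Gross irrigation = 13.166 / 0.55 = 23.938 mm

23.9 mm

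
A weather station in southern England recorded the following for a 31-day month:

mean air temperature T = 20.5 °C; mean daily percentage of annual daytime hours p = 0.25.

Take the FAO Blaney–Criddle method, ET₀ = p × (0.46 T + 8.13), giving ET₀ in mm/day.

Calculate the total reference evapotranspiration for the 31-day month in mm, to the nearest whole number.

136 mm

ET₀ = 0.25 × (0.46 × 20.5 + 8.13) = 0.25 × 17.560 = 4.3900 mm/d
Monthly total = 4.3900 × 31 = 136.090 mm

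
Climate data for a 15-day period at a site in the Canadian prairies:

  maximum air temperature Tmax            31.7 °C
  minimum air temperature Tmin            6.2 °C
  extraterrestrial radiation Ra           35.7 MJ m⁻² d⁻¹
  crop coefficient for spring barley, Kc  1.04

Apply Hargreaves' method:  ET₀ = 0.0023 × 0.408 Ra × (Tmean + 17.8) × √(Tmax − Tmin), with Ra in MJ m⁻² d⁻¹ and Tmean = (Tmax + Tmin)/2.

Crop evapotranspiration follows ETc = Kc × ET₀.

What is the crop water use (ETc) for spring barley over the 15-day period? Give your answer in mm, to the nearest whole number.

97 mm

Tmean = (31.7 + 6.2)/2 = 18.95 °C
0.408 Ra = 0.408 × 35.7 = 14.5656 mm/d equivalent
ET₀ = 0.0023 × 14.5656 × (18.95 + 17.8) × √25.5 = 0.0023 × 14.5656 × 36.75 × 5.0498 = 6.2171 mm/d
ETc = Kc × ET₀ = 1.04 × 6.2171 = 6.4658 mm/d
Over 15 days: 6.4658 × 15 = 96.987 mm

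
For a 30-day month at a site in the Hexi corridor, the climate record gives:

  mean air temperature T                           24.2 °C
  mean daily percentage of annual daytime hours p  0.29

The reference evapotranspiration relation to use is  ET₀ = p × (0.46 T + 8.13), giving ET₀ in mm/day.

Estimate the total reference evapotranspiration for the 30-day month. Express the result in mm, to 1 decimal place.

167.6 mm

ET₀ = 0.29 × (0.46 × 24.2 + 8.13) = 0.29 × 19.262 = 5.5860 mm/d
Monthly total = 5.5860 × 30 = 167.580 mm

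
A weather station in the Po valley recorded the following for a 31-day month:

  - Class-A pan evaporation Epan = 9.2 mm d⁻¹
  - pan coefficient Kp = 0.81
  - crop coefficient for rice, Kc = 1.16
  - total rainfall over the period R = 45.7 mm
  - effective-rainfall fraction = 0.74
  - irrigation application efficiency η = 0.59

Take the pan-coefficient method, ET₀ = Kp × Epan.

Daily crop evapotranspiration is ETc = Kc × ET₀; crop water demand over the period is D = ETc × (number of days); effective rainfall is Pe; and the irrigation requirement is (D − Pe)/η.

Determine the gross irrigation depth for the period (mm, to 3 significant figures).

397 mm

ET₀ = 0.81 × 9.2 = 7.4520 mm/d
ETc = Kc × ET₀ = 1.16 × 7.4520 = 8.6443 mm/d
Crop demand D = ETc × 31 d = 8.6443 × 31 = 267.973 mm
Pe = 0.74 × 45.7 = 33.818 mm
D − Pe = 267.973 − 33.818 = 234.155 mm
Gross irrigation = 234.155 / 0.59 = 396.873 mm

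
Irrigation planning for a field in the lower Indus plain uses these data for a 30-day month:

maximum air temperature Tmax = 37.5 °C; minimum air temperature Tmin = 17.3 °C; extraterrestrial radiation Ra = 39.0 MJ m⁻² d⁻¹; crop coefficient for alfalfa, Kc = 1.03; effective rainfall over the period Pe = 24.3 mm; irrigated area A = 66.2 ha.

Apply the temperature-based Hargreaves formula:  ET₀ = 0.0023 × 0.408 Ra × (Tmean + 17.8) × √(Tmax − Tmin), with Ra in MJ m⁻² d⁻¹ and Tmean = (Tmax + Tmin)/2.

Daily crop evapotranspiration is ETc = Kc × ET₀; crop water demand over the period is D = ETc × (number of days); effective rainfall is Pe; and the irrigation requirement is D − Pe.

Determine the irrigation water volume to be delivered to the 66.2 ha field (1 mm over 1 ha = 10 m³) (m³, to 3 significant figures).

136000 m³

Tmean = (37.5 + 17.3)/2 = 27.40 °C
0.408 Ra = 0.408 × 39.0 = 15.9120 mm/d equivalent
ET₀ = 0.0023 × 15.9120 × (27.40 + 17.8) × √20.2 = 0.0023 × 15.9120 × 45.20 × 4.4944 = 7.4347 mm/d
ETc = Kc × ET₀ = 1.03 × 7.4347 = 7.6577 mm/d
Crop demand D = ETc × 30 d = 7.6577 × 30 = 229.731 mm
D − Pe = 229.731 − 24.3 = 205.431 mm
Volume = 205.431 mm × 66.2 ha × 10 = 135995.3 m³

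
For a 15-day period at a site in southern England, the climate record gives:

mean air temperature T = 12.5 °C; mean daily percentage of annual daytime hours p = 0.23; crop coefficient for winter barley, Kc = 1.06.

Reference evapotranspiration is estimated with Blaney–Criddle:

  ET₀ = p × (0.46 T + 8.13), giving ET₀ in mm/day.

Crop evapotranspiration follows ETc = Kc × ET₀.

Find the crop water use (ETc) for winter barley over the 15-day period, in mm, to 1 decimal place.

ET₀ = 0.23 × (0.46 × 12.5 + 8.13) = 0.23 × 13.880 = 3.1924 mm/d
ETc = Kc × ET₀ = 1.06 × 3.1924 = 3.3839 mm/d
Over 15 days: 3.3839 × 15 = 50.759 mm

50.8 mm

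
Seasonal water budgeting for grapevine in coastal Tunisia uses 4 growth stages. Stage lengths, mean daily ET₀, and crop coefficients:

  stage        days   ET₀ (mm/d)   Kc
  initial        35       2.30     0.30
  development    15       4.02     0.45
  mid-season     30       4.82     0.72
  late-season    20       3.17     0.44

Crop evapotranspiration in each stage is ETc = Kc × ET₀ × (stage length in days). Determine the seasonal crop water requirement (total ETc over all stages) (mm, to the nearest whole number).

initial: 0.30 × 2.30 × 35 = 24.15 mm
development: 0.45 × 4.02 × 15 = 27.14 mm
mid-season: 0.72 × 4.82 × 30 = 104.11 mm
late-season: 0.44 × 3.17 × 20 = 27.90 mm
Seasonal total = 183.30 mm

183 mm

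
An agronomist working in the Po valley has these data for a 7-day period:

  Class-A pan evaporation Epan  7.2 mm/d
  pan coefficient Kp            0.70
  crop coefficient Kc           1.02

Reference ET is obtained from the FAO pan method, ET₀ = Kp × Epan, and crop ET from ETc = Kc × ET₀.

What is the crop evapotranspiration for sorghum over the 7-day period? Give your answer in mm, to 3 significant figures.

36.0 mm

ET₀ = 0.70 × 7.2 = 5.0400 mm/d
ETc = Kc × ET₀ = 1.02 × 5.0400 = 5.1408 mm/d
Over 7 days: 5.1408 × 7 = 35.986 mm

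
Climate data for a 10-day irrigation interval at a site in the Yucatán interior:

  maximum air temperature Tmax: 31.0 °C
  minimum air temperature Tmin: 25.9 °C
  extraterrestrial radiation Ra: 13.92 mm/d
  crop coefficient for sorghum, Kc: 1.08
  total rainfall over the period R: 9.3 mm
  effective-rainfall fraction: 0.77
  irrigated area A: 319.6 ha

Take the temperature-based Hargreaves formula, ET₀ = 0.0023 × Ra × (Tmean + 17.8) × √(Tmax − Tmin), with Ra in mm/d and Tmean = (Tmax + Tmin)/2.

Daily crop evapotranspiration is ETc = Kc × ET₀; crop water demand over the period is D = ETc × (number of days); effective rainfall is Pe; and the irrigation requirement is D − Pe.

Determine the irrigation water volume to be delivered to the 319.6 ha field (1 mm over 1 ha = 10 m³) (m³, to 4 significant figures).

92540 m³

Tmean = (31.0 + 25.9)/2 = 28.45 °C
ET₀ = 0.0023 × 13.92 × (28.45 + 17.8) × √5.1 = 0.0023 × 13.92 × 46.25 × 2.2583 = 3.3440 mm/d
ETc = Kc × ET₀ = 1.08 × 3.3440 = 3.6115 mm/d
Crop demand D = ETc × 10 d = 3.6115 × 10 = 36.115 mm
Pe = 0.77 × 9.3 = 7.161 mm
D − Pe = 36.115 − 7.161 = 28.954 mm
Volume = 28.954 mm × 319.6 ha × 10 = 92537.0 m³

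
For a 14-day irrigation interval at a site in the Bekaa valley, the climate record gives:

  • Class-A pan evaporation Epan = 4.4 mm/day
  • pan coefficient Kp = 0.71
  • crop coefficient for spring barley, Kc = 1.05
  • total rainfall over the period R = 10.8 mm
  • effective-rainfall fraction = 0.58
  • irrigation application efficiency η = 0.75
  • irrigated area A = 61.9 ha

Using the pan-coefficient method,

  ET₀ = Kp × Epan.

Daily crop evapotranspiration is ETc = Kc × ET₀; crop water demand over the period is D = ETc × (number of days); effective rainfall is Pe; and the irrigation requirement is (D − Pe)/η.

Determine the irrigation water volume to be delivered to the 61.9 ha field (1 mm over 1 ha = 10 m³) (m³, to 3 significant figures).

32700 m³

ET₀ = 0.71 × 4.4 = 3.1240 mm/d
ETc = Kc × ET₀ = 1.05 × 3.1240 = 3.2802 mm/d
Crop demand D = ETc × 14 d = 3.2802 × 14 = 45.923 mm
Pe = 0.58 × 10.8 = 6.264 mm
D − Pe = 45.923 − 6.264 = 39.659 mm
Gross irrigation = 39.659 / 0.75 = 52.879 mm
Volume = 52.879 mm × 61.9 ha × 10 = 32732.1 m³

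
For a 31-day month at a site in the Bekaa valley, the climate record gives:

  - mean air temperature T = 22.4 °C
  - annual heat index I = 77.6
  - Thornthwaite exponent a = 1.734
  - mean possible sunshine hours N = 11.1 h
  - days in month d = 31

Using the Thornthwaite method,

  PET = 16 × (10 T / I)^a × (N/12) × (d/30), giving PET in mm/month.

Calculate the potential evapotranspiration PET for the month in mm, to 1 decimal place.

96.1 mm

10T/I = 10 × 22.4 / 77.6 = 2.8866
(10T/I)^a = 2.8866^1.734 = 6.2851
Uncorrected PET = 16 × 6.2851 = 100.562 mm
Correction = (N/12)(d/30) = (11.1/12)(31/30) = 0.9558
PET = 100.562 × 0.9558 = 96.117 mm/month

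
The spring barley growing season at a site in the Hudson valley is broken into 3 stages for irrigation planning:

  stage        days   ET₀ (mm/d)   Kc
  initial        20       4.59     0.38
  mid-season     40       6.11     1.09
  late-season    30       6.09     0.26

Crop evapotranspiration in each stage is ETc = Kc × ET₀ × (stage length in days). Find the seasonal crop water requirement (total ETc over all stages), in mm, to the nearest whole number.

initial: 0.38 × 4.59 × 20 = 34.88 mm
mid-season: 1.09 × 6.11 × 40 = 266.40 mm
late-season: 0.26 × 6.09 × 30 = 47.50 mm
Seasonal total = 348.78 mm

349 mm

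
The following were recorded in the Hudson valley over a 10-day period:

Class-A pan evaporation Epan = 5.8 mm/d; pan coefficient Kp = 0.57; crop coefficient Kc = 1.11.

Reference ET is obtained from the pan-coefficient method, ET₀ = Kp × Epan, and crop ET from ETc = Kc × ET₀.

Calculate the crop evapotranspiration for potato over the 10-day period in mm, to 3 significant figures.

36.7 mm

ET₀ = 0.57 × 5.8 = 3.3060 mm/d
ETc = Kc × ET₀ = 1.11 × 3.3060 = 3.6697 mm/d
Over 10 days: 3.6697 × 10 = 36.697 mm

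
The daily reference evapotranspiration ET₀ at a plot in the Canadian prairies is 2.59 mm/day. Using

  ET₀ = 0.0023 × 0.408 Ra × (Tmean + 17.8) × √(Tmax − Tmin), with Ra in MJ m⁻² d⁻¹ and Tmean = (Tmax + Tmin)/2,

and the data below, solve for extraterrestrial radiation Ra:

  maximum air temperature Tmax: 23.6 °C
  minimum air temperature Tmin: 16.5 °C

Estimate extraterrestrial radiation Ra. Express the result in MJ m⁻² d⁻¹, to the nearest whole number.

Tmean = (23.6+16.5)/2 = 20.05 °C; ΔT = 7.1
Ra = ET₀ / [0.0023 × 0.408 × (Tmean+17.8) × √ΔT]
   = 2.59 / (0.0023 × 0.408 × 37.85 × 2.6646) = 27.366 MJ m⁻² d⁻¹

27 MJ m⁻² d⁻¹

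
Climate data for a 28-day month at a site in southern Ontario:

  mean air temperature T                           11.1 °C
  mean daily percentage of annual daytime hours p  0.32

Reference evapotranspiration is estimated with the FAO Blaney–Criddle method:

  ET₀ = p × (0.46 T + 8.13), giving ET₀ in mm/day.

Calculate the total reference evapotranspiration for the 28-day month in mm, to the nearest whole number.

ET₀ = 0.32 × (0.46 × 11.1 + 8.13) = 0.32 × 13.236 = 4.2355 mm/d
Monthly total = 4.2355 × 28 = 118.594 mm

119 mm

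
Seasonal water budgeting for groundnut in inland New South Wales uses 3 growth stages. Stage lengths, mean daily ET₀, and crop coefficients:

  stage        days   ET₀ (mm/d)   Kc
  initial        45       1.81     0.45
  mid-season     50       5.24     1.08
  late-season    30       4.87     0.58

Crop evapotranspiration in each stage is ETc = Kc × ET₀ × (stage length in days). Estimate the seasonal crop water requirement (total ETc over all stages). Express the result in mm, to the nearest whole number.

initial: 0.45 × 1.81 × 45 = 36.65 mm
mid-season: 1.08 × 5.24 × 50 = 282.96 mm
late-season: 0.58 × 4.87 × 30 = 84.74 mm
Seasonal total = 404.35 mm

404 mm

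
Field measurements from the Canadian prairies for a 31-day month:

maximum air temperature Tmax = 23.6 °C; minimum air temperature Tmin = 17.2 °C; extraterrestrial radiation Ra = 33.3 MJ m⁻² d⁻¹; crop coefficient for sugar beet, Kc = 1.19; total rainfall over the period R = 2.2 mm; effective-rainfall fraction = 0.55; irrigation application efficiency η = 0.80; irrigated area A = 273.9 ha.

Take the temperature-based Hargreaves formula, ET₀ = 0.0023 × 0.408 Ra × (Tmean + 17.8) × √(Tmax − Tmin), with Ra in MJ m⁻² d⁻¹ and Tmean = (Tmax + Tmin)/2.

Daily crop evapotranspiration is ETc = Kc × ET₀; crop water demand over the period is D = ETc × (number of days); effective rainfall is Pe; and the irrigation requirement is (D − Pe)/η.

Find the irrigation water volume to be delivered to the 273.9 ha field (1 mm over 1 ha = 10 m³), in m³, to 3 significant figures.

377000 m³

Tmean = (23.6 + 17.2)/2 = 20.40 °C
0.408 Ra = 0.408 × 33.3 = 13.5864 mm/d equivalent
ET₀ = 0.0023 × 13.5864 × (20.40 + 17.8) × √6.4 = 0.0023 × 13.5864 × 38.20 × 2.5298 = 3.0198 mm/d
ETc = Kc × ET₀ = 1.19 × 3.0198 = 3.5936 mm/d
Crop demand D = ETc × 31 d = 3.5936 × 31 = 111.402 mm
Pe = 0.55 × 2.2 = 1.210 mm
D − Pe = 111.402 − 1.210 = 110.192 mm
Gross irrigation = 110.192 / 0.80 = 137.740 mm
Volume = 137.740 mm × 273.9 ha × 10 = 377269.9 m³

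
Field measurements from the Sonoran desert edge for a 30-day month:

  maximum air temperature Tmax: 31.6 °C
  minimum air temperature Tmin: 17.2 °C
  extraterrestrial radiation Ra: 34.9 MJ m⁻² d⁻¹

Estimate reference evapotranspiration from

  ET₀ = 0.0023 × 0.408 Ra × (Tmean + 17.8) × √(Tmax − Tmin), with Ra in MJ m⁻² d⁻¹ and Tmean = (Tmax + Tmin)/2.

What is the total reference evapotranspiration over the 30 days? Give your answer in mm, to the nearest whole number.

157 mm

Tmean = (31.6 + 17.2)/2 = 24.40 °C
0.408 Ra = 0.408 × 34.9 = 14.2392 mm/d equivalent
ET₀ = 0.0023 × 14.2392 × (24.40 + 17.8) × √14.4 = 0.0023 × 14.2392 × 42.20 × 3.7947 = 5.2445 mm/d
Over 30 days: 5.2445 × 30 = 157.335 mm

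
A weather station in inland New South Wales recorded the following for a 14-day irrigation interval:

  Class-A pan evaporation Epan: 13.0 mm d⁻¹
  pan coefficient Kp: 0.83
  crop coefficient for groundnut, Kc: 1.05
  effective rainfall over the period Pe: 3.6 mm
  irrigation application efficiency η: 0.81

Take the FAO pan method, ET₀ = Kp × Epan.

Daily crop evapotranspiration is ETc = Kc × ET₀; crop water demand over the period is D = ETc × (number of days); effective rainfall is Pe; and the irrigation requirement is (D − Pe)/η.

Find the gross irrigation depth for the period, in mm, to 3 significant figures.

191 mm

ET₀ = 0.83 × 13.0 = 10.7900 mm/d
ETc = Kc × ET₀ = 1.05 × 10.7900 = 11.3295 mm/d
Crop demand D = ETc × 14 d = 11.3295 × 14 = 158.613 mm
D − Pe = 158.613 − 3.6 = 155.013 mm
Gross irrigation = 155.013 / 0.81 = 191.374 mm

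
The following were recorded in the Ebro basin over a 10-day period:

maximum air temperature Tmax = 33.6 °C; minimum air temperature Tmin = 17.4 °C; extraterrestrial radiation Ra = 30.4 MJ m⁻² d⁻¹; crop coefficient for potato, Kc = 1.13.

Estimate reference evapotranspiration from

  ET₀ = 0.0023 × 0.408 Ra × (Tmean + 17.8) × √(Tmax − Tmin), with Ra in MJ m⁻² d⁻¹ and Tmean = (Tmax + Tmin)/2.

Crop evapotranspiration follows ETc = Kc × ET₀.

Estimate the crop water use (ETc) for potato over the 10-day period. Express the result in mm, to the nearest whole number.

56 mm

Tmean = (33.6 + 17.4)/2 = 25.50 °C
0.408 Ra = 0.408 × 30.4 = 12.4032 mm/d equivalent
ET₀ = 0.0023 × 12.4032 × (25.50 + 17.8) × √16.2 = 0.0023 × 12.4032 × 43.30 × 4.0249 = 4.9717 mm/d
ETc = Kc × ET₀ = 1.13 × 4.9717 = 5.6180 mm/d
Over 10 days: 5.6180 × 10 = 56.180 mm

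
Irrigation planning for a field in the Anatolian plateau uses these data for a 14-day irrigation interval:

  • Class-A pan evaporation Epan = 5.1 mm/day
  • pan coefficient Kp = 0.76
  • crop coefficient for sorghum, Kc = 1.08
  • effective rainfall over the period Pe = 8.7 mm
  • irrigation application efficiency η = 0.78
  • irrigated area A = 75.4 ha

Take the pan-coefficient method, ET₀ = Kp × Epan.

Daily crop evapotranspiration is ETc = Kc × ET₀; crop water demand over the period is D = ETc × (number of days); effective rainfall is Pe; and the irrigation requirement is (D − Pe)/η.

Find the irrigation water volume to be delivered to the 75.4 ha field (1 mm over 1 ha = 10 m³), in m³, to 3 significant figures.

ET₀ = 0.76 × 5.1 = 3.8760 mm/d
ETc = Kc × ET₀ = 1.08 × 3.8760 = 4.1861 mm/d
Crop demand D = ETc × 14 d = 4.1861 × 14 = 58.605 mm
D − Pe = 58.605 − 8.7 = 49.905 mm
Gross irrigation = 49.905 / 0.78 = 63.981 mm
Volume = 63.981 mm × 75.4 ha × 10 = 48241.7 m³

48200 m³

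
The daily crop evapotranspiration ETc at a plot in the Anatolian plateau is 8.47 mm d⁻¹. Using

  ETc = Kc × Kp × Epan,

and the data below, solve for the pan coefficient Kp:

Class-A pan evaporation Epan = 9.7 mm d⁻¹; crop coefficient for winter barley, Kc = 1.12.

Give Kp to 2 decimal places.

0.78

ETc = Kc × Kp × Epan  ⇒  Kp = ETc / (Kc × Epan)
Kp = 8.47 / (1.12 × 9.7) = 8.47 / 10.864 = 0.7796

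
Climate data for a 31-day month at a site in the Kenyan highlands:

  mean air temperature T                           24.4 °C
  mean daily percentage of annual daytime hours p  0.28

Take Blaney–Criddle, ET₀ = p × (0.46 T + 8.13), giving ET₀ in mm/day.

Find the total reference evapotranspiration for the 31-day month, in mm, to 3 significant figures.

ET₀ = 0.28 × (0.46 × 24.4 + 8.13) = 0.28 × 19.354 = 5.4191 mm/d
Monthly total = 5.4191 × 31 = 167.992 mm

168 mm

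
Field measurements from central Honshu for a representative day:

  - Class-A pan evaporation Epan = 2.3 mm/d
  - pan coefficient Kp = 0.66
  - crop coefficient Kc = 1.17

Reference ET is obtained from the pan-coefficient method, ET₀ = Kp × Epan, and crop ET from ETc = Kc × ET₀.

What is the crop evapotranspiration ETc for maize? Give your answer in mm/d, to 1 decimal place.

ET₀ = 0.66 × 2.3 = 1.5180 mm/d
ETc = Kc × ET₀ = 1.17 × 1.5180 = 1.7761 mm/d

1.8 mm/d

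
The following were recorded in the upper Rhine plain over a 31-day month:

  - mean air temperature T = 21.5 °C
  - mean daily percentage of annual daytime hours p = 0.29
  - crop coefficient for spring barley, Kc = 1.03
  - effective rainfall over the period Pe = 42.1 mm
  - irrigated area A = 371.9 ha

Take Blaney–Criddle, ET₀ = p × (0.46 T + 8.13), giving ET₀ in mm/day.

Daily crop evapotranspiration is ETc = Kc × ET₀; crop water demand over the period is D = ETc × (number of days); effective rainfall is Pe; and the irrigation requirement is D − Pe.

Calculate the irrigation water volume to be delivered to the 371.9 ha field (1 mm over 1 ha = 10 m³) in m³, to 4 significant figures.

464000 m³

ET₀ = 0.29 × (0.46 × 21.5 + 8.13) = 0.29 × 18.020 = 5.2258 mm/d
ETc = Kc × ET₀ = 1.03 × 5.2258 = 5.3826 mm/d
Crop demand D = ETc × 31 d = 5.3826 × 31 = 166.861 mm
D − Pe = 166.861 − 42.1 = 124.761 mm
Volume = 124.761 mm × 371.9 ha × 10 = 463986.2 m³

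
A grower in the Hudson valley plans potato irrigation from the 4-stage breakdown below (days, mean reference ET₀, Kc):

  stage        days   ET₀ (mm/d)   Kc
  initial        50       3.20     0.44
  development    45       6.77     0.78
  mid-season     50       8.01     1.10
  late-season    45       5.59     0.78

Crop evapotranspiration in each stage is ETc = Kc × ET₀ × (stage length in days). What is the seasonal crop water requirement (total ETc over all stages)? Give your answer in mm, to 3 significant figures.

945 mm

initial: 0.44 × 3.20 × 50 = 70.40 mm
development: 0.78 × 6.77 × 45 = 237.63 mm
mid-season: 1.10 × 8.01 × 50 = 440.55 mm
late-season: 0.78 × 5.59 × 45 = 196.21 mm
Seasonal total = 944.79 mm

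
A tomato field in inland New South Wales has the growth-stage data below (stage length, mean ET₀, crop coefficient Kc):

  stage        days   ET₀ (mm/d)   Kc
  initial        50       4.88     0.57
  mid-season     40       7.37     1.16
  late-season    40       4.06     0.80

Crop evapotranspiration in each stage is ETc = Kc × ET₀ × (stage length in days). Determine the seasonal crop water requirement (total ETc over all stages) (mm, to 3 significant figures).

611 mm

initial: 0.57 × 4.88 × 50 = 139.08 mm
mid-season: 1.16 × 7.37 × 40 = 341.97 mm
late-season: 0.80 × 4.06 × 40 = 129.92 mm
Seasonal total = 610.97 mm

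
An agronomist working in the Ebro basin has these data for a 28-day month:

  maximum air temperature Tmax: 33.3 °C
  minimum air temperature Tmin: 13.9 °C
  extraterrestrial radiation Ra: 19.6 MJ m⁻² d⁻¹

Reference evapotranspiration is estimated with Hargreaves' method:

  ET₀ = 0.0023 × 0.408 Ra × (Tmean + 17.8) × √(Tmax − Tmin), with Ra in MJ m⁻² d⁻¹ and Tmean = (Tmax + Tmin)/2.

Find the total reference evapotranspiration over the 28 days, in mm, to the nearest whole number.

94 mm

Tmean = (33.3 + 13.9)/2 = 23.60 °C
0.408 Ra = 0.408 × 19.6 = 7.9968 mm/d equivalent
ET₀ = 0.0023 × 7.9968 × (23.60 + 17.8) × √19.4 = 0.0023 × 7.9968 × 41.40 × 4.4045 = 3.3538 mm/d
Over 28 days: 3.3538 × 28 = 93.906 mm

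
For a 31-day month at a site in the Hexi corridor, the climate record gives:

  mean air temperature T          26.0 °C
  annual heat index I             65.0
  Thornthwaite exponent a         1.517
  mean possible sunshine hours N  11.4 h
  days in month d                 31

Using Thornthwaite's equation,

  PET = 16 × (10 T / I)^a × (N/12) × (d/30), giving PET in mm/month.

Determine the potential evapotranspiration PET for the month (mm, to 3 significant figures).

129 mm

10T/I = 10 × 26.0 / 65.0 = 4.0000
(10T/I)^a = 4.0000^1.517 = 8.1908
Uncorrected PET = 16 × 8.1908 = 131.053 mm
Correction = (N/12)(d/30) = (11.4/12)(31/30) = 0.9817
PET = 131.053 × 0.9817 = 128.655 mm/month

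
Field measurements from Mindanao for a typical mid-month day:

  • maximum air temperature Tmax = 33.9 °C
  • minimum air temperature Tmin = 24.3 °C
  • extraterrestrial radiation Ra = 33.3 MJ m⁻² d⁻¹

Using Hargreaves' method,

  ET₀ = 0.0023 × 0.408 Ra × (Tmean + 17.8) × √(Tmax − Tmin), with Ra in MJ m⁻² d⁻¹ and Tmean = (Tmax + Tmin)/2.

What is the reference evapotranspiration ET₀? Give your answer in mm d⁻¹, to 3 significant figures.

Tmean = (33.9 + 24.3)/2 = 29.10 °C
0.408 Ra = 0.408 × 33.3 = 13.5864 mm/d equivalent
ET₀ = 0.0023 × 13.5864 × (29.10 + 17.8) × √9.6 = 0.0023 × 13.5864 × 46.90 × 3.0984 = 4.5409 mm/d

4.54 mm d⁻¹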